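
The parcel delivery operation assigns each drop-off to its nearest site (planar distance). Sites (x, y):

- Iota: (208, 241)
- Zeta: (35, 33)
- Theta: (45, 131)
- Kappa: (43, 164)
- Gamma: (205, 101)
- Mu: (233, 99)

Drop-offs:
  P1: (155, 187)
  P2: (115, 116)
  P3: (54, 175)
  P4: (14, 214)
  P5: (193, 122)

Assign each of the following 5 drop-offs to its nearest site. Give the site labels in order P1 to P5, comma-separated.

P1 → Iota (d²=5725.00)
P2 → Theta (d²=5125.00)
P3 → Kappa (d²=242.00)
P4 → Kappa (d²=3341.00)
P5 → Gamma (d²=585.00)

Iota, Theta, Kappa, Kappa, Gamma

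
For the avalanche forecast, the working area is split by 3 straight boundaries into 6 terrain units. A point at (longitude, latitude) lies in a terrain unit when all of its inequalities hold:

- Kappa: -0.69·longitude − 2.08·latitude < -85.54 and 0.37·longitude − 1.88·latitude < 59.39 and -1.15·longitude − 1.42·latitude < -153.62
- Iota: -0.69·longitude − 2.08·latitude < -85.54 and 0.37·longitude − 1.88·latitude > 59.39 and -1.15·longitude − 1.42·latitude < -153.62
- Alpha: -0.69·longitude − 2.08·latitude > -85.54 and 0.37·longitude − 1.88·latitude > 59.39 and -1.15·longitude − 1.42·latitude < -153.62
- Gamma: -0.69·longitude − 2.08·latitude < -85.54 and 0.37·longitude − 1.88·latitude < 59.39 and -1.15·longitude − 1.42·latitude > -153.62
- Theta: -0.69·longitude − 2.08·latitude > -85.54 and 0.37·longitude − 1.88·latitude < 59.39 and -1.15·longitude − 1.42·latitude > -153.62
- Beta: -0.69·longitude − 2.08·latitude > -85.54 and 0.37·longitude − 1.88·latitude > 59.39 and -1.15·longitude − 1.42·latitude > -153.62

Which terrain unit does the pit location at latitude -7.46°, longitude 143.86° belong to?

-0.69·143.86 − 2.08·-7.46 = -83.747, which is > -85.54
0.37·143.86 − 1.88·-7.46 = 67.253, which is > 59.39
-1.15·143.86 − 1.42·-7.46 = -154.846, which is < -153.62
This sign pattern matches Alpha.

Alpha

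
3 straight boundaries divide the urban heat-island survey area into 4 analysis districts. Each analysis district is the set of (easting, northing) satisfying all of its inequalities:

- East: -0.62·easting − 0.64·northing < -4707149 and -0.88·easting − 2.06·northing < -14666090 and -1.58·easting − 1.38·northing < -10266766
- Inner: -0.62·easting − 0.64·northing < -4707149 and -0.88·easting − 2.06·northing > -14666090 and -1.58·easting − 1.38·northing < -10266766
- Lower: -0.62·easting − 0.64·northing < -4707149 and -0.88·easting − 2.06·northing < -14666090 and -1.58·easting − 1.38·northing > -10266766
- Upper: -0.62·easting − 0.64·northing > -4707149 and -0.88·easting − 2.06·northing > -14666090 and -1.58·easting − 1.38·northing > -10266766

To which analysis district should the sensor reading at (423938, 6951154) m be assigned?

Lower

-0.62·423938 − 0.64·6951154 = -4711580.120, which is < -4707149
-0.88·423938 − 2.06·6951154 = -14692442.680, which is < -14666090
-1.58·423938 − 1.38·6951154 = -10262414.560, which is > -10266766
This sign pattern matches Lower.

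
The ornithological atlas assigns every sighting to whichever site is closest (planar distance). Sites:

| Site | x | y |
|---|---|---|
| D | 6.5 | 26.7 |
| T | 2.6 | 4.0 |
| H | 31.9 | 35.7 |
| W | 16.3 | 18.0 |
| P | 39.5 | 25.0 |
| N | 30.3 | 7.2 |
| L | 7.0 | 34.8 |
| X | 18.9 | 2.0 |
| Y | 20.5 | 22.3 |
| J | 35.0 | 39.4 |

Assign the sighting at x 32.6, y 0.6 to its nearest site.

Squared distances to each site:
D: 1362.420; T: 911.560; H: 1232.500; W: 568.450; P: 642.970; N: 48.850; L: 1825.000; X: 189.650; Y: 617.300; J: 1511.200.
Minimum at N.

N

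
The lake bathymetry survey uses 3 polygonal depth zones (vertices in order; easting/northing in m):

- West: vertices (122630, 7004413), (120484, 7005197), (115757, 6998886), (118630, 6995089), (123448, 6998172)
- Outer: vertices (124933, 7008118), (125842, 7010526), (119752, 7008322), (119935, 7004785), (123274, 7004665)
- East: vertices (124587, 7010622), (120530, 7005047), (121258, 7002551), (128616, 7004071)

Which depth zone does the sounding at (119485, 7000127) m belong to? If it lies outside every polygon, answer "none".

West

Cast a ray rightward from (119485, 7000127). For each polygon, the edges (by vertex number in listed order) whose endpoints lie on opposite sides of northing = 7000127, where each meets that height, and whether that is right or left of the point:
West: 2–3 at easting≈116686.5 (left), 5–1 at easting≈123191.8 (right) → 1 crossing.
Outer: no edge straddles that height → 0 crossings.
East: no edge straddles that height → 0 crossings.
Only West has an odd count, so the point is inside West.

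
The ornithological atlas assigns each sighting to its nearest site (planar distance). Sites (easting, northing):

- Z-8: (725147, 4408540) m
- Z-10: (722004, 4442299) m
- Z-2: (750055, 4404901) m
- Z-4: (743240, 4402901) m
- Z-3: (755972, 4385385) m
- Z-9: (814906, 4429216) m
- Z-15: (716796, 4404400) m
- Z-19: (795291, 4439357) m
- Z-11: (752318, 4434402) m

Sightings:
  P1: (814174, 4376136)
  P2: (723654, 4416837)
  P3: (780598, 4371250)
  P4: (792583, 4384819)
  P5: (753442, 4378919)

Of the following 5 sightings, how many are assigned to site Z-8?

1

P1 → Z-9
P2 → Z-8
P3 → Z-3
P4 → Z-3
P5 → Z-3
1 of the 5 goes to Z-8.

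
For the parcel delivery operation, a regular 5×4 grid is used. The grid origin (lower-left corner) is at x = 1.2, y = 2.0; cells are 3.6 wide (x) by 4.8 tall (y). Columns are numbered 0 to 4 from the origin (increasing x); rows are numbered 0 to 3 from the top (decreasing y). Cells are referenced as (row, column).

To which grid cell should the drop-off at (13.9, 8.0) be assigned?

Column index: ⌊(13.9 − 1.2) / 3.6⌋ = ⌊3.528⌋ = 3
Row offset from origin: ⌊(8.0 − 2.0) / 4.8⌋ = ⌊1.250⌋ = 1 → row 2 (counted from top)

(2, 3)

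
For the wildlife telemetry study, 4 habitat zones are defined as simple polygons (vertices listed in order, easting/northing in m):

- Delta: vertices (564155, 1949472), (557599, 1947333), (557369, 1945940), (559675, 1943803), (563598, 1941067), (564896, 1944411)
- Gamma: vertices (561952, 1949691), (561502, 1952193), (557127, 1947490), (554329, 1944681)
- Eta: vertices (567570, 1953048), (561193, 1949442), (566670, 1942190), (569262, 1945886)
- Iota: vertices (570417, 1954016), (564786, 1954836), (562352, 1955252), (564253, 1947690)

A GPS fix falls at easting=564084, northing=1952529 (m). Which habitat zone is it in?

Iota

Cast a ray rightward from (564084, 1952529). For each polygon, the edges (by vertex number in listed order) whose endpoints lie on opposite sides of northing = 1952529, where each meets that height, and whether that is right or left of the point:
Delta: no edge straddles that height → 0 crossings.
Gamma: no edge straddles that height → 0 crossings.
Eta: 1–2 at easting≈566652.2 (right), 4–1 at easting≈567692.6 (right) → 2 crossings.
Iota: 3–4 at easting≈563036.5 (left), 4–1 at easting≈568968.1 (right) → 1 crossing.
Only Iota has an odd count, so the point is inside Iota.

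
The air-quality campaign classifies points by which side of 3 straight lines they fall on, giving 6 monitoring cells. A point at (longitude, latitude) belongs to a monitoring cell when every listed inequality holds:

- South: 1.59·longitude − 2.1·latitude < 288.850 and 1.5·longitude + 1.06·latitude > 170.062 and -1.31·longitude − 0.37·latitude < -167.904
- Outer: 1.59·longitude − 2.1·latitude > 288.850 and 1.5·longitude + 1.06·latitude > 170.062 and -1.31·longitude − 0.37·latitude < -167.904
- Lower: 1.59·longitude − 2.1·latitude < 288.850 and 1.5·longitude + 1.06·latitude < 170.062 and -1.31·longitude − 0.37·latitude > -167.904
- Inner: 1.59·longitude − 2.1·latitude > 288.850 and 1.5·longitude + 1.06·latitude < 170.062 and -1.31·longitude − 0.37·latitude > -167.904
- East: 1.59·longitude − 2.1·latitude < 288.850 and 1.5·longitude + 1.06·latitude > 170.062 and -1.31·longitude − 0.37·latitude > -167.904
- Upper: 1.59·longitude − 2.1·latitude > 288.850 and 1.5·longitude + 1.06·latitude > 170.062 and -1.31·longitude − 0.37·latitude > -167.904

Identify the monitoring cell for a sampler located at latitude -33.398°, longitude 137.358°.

1.59·137.358 − 2.1·-33.398 = 288.535, which is < 288.850
1.5·137.358 + 1.06·-33.398 = 170.635, which is > 170.062
-1.31·137.358 − 0.37·-33.398 = -167.582, which is > -167.904
This sign pattern matches East.

East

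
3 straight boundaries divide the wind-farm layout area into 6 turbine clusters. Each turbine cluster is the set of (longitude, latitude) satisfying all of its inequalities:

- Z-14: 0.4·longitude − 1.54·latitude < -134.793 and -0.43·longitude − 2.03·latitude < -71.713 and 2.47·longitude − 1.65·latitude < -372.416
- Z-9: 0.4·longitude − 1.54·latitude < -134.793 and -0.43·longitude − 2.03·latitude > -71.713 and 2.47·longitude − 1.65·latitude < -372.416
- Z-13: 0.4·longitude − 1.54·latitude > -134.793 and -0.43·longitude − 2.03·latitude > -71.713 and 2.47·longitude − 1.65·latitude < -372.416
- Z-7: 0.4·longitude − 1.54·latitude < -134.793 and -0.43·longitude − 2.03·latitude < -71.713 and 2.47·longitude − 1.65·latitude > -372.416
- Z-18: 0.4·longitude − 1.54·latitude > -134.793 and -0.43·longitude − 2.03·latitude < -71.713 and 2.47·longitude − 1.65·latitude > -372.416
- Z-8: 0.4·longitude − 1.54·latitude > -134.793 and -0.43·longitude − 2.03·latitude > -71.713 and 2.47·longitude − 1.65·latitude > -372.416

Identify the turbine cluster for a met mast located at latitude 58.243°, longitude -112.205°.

0.4·-112.205 − 1.54·58.243 = -134.576, which is > -134.793
-0.43·-112.205 − 2.03·58.243 = -69.985, which is > -71.713
2.47·-112.205 − 1.65·58.243 = -373.247, which is < -372.416
This sign pattern matches Z-13.

Z-13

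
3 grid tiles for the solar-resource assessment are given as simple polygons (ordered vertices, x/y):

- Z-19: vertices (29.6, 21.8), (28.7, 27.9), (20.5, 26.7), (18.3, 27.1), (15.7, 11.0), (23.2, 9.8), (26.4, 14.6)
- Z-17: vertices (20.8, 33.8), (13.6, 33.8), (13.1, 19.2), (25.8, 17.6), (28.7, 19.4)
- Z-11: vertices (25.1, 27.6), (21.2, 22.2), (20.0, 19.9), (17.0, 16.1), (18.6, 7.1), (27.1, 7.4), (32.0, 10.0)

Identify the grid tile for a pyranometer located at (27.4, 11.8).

Z-11

Cast a ray rightward from (27.4, 11.8). For each polygon, the edges (by vertex number in listed order) whose endpoints lie on opposite sides of y = 11.8, where each meets that height, and whether that is right or left of the point:
Z-19: 4–5 at x≈15.83 (left), 6–7 at x≈24.53 (left) → 0 crossings.
Z-17: no edge straddles that height → 0 crossings.
Z-11: 4–5 at x≈17.76 (left), 7–1 at x≈31.29 (right) → 1 crossing.
Only Z-11 has an odd count, so the point is inside Z-11.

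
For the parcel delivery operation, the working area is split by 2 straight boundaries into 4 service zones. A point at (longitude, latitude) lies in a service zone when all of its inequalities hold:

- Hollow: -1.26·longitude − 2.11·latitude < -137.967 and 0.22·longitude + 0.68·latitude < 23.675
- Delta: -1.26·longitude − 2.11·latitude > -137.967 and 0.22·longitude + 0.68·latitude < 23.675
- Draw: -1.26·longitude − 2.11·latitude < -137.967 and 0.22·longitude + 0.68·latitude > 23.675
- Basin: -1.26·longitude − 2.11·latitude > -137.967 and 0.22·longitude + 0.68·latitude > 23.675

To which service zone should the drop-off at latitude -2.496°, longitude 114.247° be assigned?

Hollow

-1.26·114.247 − 2.11·-2.496 = -138.685, which is < -137.967
0.22·114.247 + 0.68·-2.496 = 23.437, which is < 23.675
This sign pattern matches Hollow.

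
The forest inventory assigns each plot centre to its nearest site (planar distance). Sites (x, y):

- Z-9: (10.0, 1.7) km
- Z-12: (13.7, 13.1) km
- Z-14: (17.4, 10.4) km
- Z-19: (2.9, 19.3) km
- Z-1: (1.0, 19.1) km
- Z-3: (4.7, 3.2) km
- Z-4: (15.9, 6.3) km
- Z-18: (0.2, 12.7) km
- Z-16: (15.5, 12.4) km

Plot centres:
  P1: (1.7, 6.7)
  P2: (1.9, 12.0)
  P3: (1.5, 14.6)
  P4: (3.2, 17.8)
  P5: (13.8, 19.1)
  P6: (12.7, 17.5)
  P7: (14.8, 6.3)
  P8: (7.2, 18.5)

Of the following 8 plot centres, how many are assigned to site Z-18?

2

P1 → Z-3
P2 → Z-18
P3 → Z-18
P4 → Z-19
P5 → Z-12
P6 → Z-12
P7 → Z-4
P8 → Z-19
2 of the 8 go to Z-18.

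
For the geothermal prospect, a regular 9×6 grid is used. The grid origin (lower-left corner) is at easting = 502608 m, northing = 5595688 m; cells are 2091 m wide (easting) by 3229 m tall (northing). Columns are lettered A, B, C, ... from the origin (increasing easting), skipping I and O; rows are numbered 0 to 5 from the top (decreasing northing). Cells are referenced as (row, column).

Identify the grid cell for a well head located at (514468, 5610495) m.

Column index: ⌊(514468 − 502608) / 2091⌋ = ⌊5.672⌋ = 5 → column F
Row offset from origin: ⌊(5610495 − 5595688) / 3229⌋ = ⌊4.586⌋ = 4 → row 1 (counted from top)

(1, F)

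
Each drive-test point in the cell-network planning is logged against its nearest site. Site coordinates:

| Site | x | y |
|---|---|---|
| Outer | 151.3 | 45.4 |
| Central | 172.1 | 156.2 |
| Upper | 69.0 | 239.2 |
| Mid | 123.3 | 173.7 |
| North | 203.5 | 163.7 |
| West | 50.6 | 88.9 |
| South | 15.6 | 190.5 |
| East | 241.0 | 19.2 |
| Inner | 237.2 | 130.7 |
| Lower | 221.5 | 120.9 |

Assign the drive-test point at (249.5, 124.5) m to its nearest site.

Squared distances to each site:
Outer: 15900.050; Central: 6995.650; Upper: 45736.340; Mid: 18347.080; North: 3652.640; West: 40828.570; South: 59065.210; East: 11160.340; Inner: 189.730; Lower: 796.960.
Minimum at Inner.

Inner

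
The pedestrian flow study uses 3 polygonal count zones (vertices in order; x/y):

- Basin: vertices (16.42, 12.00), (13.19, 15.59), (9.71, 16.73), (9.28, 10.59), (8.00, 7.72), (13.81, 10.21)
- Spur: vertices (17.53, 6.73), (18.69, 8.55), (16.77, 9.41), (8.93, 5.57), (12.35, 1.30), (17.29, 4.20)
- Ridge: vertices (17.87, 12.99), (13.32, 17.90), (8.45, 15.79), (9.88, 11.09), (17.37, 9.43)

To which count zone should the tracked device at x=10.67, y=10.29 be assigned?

Basin

Cast a ray rightward from (10.67, 10.29). For each polygon, the edges (by vertex number in listed order) whose endpoints lie on opposite sides of y = 10.29, where each meets that height, and whether that is right or left of the point:
Basin: 4–5 at x≈9.146 (left), 6–1 at x≈13.927 (right) → 1 crossing.
Spur: no edge straddles that height → 0 crossings.
Ridge: 4–5 at x≈13.490 (right), 5–1 at x≈17.491 (right) → 2 crossings.
Only Basin has an odd count, so the point is inside Basin.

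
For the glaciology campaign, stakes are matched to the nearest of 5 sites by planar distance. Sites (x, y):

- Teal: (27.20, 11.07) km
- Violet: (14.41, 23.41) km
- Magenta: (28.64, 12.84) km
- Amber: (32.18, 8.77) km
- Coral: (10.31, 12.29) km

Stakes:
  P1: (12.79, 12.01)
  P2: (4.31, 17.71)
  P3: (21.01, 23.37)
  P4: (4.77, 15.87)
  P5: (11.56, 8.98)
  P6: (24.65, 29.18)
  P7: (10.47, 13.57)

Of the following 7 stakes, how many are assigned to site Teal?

0

P1 → Coral
P2 → Coral
P3 → Violet
P4 → Coral
P5 → Coral
P6 → Violet
P7 → Coral
0 of the 7 go to Teal.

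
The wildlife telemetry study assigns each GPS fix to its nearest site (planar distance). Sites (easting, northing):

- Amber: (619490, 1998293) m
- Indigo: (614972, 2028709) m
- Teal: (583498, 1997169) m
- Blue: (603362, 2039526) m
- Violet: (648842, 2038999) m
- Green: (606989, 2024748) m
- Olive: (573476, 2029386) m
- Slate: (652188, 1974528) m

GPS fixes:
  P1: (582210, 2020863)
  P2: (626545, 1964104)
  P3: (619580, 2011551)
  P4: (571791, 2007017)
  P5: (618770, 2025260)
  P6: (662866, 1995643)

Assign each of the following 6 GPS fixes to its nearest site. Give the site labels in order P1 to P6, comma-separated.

P1 → Olive (d²=148924285.00)
P2 → Slate (d²=766223225.00)
P3 → Amber (d²=175782664.00)
P4 → Teal (d²=234036953.00)
P5 → Indigo (d²=26320405.00)
P6 → Slate (d²=559862909.00)

Olive, Slate, Amber, Teal, Indigo, Slate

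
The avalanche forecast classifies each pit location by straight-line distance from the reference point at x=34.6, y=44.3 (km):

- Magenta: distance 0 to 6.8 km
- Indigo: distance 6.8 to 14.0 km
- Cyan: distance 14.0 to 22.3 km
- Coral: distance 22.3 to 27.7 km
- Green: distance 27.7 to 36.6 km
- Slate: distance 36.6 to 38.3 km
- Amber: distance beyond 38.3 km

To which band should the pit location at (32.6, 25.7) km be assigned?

Distance = √((32.6−34.6)² + (25.7−44.3)²) = √(4.000 + 345.960) = 18.707 km.
14.0 ≤ 18.707 < 22.3 → Cyan.

Cyan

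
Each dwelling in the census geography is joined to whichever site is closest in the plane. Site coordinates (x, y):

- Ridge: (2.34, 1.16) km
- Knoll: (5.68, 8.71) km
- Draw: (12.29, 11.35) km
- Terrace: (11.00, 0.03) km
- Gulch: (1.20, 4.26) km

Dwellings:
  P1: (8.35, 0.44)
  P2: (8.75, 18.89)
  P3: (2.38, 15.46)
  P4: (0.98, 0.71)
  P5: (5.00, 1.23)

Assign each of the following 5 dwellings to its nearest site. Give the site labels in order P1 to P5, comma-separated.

Terrace, Draw, Knoll, Ridge, Ridge

P1 → Terrace (d²=7.19)
P2 → Draw (d²=69.38)
P3 → Knoll (d²=56.45)
P4 → Ridge (d²=2.05)
P5 → Ridge (d²=7.08)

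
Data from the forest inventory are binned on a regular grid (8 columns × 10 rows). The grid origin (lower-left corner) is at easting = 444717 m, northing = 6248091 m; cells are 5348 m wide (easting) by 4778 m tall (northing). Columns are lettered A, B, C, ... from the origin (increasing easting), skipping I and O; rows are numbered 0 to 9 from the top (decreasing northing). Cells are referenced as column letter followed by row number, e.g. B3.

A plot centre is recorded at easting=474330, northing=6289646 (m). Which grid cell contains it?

F1

Column index: ⌊(474330 − 444717) / 5348⌋ = ⌊5.537⌋ = 5 → column F
Row offset from origin: ⌊(6289646 − 6248091) / 4778⌋ = ⌊8.697⌋ = 8 → row 1 (counted from top)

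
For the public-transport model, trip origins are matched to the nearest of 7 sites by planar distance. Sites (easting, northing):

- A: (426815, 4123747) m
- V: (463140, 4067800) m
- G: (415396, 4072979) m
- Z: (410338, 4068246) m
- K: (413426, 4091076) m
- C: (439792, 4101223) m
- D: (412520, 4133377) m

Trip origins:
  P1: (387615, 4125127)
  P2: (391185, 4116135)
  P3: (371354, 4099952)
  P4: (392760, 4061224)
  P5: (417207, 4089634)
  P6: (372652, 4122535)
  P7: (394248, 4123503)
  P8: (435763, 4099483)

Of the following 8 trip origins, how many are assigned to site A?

0

P1 → D
P2 → D
P3 → K
P4 → Z
P5 → K
P6 → D
P7 → D
P8 → C
0 of the 8 go to A.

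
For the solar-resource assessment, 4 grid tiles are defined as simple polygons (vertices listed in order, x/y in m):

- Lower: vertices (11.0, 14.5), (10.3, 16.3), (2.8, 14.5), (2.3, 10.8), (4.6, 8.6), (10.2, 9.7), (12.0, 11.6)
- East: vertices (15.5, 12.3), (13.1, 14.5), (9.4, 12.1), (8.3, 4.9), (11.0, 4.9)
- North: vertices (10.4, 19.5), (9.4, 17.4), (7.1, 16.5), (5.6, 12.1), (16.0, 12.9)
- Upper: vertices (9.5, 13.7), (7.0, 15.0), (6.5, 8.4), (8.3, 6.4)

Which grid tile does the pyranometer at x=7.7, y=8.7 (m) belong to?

Cast a ray rightward from (7.7, 8.7). For each polygon, the edges (by vertex number in listed order) whose endpoints lie on opposite sides of y = 8.7, where each meets that height, and whether that is right or left of the point:
Lower: 4–5 at x≈4.50 (left), 5–6 at x≈5.11 (left) → 0 crossings.
East: 3–4 at x≈8.88 (right), 5–1 at x≈13.31 (right) → 2 crossings.
North: no edge straddles that height → 0 crossings.
Upper: 2–3 at x≈6.52 (left), 4–1 at x≈8.68 (right) → 1 crossing.
Only Upper has an odd count, so the point is inside Upper.

Upper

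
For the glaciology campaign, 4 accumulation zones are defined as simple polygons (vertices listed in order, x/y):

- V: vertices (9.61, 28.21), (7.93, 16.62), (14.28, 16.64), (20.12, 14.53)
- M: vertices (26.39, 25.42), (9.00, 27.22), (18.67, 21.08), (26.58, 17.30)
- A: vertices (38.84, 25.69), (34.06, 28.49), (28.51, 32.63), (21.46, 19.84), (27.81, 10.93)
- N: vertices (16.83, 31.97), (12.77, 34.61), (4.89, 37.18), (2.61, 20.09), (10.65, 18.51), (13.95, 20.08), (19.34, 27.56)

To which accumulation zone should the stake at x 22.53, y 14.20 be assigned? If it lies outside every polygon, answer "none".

none

Cast a ray rightward from (22.53, 14.20). For each polygon, the edges (by vertex number in listed order) whose endpoints lie on opposite sides of y = 14.20, where each meets that height, and whether that is right or left of the point:
V: no edge straddles that height → 0 crossings.
M: no edge straddles that height → 0 crossings.
A: 4–5 at x≈25.480 (right), 5–1 at x≈30.254 (right) → 2 crossings.
N: no edge straddles that height → 0 crossings.
All counts are even, so the point lies outside every listed polygon.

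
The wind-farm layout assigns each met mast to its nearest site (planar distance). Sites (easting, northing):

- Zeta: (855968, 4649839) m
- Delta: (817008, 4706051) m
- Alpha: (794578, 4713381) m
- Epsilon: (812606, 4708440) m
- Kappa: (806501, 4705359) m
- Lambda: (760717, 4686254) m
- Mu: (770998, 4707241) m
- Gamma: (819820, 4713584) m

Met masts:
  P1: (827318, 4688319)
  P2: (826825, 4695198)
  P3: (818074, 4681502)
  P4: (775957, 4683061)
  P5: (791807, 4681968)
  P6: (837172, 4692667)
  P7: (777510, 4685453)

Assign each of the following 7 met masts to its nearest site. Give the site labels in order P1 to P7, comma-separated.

P1 → Delta (d²=420719924.00)
P2 → Delta (d²=214161098.00)
P3 → Delta (d²=603789757.00)
P4 → Lambda (d²=242452849.00)
P5 → Kappa (d²=763052517.00)
P6 → Delta (d²=585718352.00)
P7 → Lambda (d²=282646450.00)

Delta, Delta, Delta, Lambda, Kappa, Delta, Lambda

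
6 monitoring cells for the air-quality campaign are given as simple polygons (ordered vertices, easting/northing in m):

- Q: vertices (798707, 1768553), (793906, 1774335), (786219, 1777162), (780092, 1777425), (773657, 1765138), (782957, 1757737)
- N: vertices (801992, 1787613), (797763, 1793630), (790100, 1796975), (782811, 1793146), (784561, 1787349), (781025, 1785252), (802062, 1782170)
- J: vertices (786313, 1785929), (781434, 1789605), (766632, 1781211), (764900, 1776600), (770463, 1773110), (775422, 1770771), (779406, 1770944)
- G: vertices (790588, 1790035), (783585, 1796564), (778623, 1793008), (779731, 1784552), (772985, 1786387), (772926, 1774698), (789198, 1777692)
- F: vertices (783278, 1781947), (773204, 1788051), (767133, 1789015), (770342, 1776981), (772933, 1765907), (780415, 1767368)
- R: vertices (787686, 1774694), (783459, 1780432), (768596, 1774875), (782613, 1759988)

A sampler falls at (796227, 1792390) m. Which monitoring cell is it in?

Cast a ray rightward from (796227, 1792390). For each polygon, the edges (by vertex number in listed order) whose endpoints lie on opposite sides of northing = 1792390, where each meets that height, and whether that is right or left of the point:
Q: no edge straddles that height → 0 crossings.
N: 1–2 at easting≈798634.5 (right), 4–5 at easting≈783039.2 (left) → 1 crossing.
J: no edge straddles that height → 0 crossings.
G: 1–2 at easting≈788062.0 (left), 3–4 at easting≈778704.0 (left) → 0 crossings.
F: no edge straddles that height → 0 crossings.
R: no edge straddles that height → 0 crossings.
Only N has an odd count, so the point is inside N.

N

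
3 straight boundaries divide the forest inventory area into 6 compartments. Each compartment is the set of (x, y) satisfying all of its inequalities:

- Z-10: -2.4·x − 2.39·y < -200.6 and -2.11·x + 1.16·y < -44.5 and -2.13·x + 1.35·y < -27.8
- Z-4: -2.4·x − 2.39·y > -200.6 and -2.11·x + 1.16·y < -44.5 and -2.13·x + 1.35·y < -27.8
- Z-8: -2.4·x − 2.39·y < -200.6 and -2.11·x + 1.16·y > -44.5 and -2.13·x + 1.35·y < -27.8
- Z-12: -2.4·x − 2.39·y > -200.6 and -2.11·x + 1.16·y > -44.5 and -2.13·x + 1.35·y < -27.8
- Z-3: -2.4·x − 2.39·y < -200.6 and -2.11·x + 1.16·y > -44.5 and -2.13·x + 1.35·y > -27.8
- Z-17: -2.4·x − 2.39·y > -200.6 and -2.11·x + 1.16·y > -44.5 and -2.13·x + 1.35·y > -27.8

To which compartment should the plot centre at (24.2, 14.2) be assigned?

Z-12

-2.4·24.2 − 2.39·14.2 = -92.018, which is > -200.6
-2.11·24.2 + 1.16·14.2 = -34.590, which is > -44.5
-2.13·24.2 + 1.35·14.2 = -32.376, which is < -27.8
This sign pattern matches Z-12.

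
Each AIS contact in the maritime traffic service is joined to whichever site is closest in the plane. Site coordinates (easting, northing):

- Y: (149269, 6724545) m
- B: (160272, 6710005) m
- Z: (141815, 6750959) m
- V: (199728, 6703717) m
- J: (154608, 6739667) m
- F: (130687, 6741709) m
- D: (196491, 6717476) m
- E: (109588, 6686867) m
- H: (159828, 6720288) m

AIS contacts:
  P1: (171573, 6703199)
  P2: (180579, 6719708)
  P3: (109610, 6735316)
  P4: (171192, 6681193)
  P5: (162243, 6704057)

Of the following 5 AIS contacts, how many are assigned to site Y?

P1 → B
P2 → D
P3 → F
P4 → B
P5 → B
0 of the 5 go to Y.

0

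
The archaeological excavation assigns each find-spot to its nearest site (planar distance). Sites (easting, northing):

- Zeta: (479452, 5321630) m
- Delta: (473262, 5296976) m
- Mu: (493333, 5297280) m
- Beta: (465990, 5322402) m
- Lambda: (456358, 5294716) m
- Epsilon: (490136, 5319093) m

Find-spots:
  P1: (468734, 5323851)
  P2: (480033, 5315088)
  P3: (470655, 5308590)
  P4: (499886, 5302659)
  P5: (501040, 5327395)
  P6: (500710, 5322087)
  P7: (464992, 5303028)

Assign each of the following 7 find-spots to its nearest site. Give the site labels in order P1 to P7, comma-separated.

P1 → Beta (d²=9629137.00)
P2 → Zeta (d²=43135325.00)
P3 → Delta (d²=141681445.00)
P4 → Mu (d²=71875450.00)
P5 → Epsilon (d²=187820420.00)
P6 → Epsilon (d²=120773512.00)
P7 → Delta (d²=105019604.00)

Beta, Zeta, Delta, Mu, Epsilon, Epsilon, Delta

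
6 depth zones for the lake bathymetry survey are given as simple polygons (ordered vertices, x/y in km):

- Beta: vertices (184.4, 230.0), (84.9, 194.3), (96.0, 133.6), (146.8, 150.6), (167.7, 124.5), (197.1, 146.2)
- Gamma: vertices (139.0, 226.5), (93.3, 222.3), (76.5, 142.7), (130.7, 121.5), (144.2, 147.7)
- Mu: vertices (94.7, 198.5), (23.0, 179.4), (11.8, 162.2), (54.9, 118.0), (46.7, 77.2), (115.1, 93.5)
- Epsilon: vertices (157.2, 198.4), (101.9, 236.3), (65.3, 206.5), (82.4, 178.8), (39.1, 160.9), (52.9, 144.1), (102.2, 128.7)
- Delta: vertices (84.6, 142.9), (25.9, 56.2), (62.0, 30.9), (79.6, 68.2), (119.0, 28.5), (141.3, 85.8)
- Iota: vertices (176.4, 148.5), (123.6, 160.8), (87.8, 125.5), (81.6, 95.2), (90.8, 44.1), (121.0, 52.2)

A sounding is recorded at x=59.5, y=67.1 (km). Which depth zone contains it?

Delta

Cast a ray rightward from (59.5, 67.1). For each polygon, the edges (by vertex number in listed order) whose endpoints lie on opposite sides of y = 67.1, where each meets that height, and whether that is right or left of the point:
Beta: no edge straddles that height → 0 crossings.
Gamma: no edge straddles that height → 0 crossings.
Mu: no edge straddles that height → 0 crossings.
Epsilon: no edge straddles that height → 0 crossings.
Delta: 1–2 at x≈33.28 (left), 3–4 at x≈79.08 (right), 4–5 at x≈80.69 (right), 5–6 at x≈134.02 (right) → 3 crossings.
Iota: 4–5 at x≈86.66 (right), 6–1 at x≈129.57 (right) → 2 crossings.
Only Delta has an odd count, so the point is inside Delta.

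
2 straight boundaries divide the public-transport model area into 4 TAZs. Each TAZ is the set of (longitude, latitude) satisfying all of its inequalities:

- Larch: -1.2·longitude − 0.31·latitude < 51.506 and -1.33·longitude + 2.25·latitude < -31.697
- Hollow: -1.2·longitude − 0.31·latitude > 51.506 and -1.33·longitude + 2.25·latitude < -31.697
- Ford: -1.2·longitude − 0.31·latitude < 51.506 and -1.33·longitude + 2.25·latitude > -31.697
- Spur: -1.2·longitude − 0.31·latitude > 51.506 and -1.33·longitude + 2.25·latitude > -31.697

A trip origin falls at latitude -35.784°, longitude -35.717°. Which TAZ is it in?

-1.2·-35.717 − 0.31·-35.784 = 53.953, which is > 51.506
-1.33·-35.717 + 2.25·-35.784 = -33.010, which is < -31.697
This sign pattern matches Hollow.

Hollow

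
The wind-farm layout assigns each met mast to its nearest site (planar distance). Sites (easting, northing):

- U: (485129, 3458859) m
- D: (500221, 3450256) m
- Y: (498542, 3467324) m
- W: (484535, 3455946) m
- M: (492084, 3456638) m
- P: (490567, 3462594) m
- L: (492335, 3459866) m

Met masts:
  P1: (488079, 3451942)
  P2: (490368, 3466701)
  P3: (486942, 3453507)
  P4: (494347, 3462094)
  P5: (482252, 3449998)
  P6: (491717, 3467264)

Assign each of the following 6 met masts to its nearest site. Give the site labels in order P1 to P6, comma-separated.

P1 → W (d²=28591952.00)
P2 → P (d²=16907050.00)
P3 → W (d²=11742370.00)
P4 → L (d²=9012128.00)
P5 → W (d²=40590793.00)
P6 → P (d²=23131400.00)

W, P, W, L, W, P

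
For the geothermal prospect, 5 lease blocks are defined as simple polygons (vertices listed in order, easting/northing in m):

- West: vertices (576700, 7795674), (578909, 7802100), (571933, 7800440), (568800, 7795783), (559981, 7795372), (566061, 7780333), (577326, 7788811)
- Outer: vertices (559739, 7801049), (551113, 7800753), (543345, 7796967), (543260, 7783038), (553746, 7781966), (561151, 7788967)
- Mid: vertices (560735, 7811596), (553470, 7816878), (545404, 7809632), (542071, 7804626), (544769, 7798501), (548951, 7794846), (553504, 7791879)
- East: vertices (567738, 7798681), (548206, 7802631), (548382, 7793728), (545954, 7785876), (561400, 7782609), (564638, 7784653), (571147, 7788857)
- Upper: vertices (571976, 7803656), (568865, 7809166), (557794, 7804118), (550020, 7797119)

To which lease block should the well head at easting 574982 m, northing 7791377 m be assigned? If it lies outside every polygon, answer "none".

Cast a ray rightward from (574982, 7791377). For each polygon, the edges (by vertex number in listed order) whose endpoints lie on opposite sides of northing = 7791377, where each meets that height, and whether that is right or left of the point:
West: 5–6 at easting≈561596.1 (left), 7–1 at easting≈577091.9 (right) → 1 crossing.
Outer: 3–4 at easting≈543310.9 (left), 6–1 at easting≈560869.3 (left) → 0 crossings.
Mid: no edge straddles that height → 0 crossings.
East: 3–4 at easting≈547655.0 (left), 7–1 at easting≈570272.5 (left) → 0 crossings.
Upper: no edge straddles that height → 0 crossings.
Only West has an odd count, so the point is inside West.

West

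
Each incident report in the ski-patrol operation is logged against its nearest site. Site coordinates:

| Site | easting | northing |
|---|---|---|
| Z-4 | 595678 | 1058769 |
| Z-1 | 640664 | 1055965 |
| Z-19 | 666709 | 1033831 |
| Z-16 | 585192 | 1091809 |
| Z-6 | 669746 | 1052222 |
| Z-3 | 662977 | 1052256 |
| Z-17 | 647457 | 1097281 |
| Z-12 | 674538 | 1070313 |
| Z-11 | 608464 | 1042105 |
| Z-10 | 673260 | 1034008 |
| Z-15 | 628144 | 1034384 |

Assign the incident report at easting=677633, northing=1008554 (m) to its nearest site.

Squared distances to each site:
Z-4: 9238168250.000; Z-1: 3614509882.000; Z-19: 758260505.000; Z-16: 15476733506.000; Z-6: 1969098993.000; Z-3: 2124663140.000; Z-17: 8783071505.000; Z-12: 3823753106.000; Z-11: 5910020162.000; Z-10: 667029245.000; Z-15: 3116350021.000.
Minimum at Z-10.

Z-10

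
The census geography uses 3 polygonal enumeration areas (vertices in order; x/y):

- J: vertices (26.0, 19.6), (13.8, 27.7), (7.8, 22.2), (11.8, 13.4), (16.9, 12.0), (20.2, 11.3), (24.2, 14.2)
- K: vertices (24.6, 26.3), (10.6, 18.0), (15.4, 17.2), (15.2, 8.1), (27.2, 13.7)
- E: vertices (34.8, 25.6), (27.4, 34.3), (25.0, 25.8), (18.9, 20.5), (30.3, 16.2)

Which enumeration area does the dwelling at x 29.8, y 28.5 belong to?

Cast a ray rightward from (29.8, 28.5). For each polygon, the edges (by vertex number in listed order) whose endpoints lie on opposite sides of y = 28.5, where each meets that height, and whether that is right or left of the point:
J: no edge straddles that height → 0 crossings.
K: no edge straddles that height → 0 crossings.
E: 1–2 at x≈32.33 (right), 2–3 at x≈25.76 (left) → 1 crossing.
Only E has an odd count, so the point is inside E.

E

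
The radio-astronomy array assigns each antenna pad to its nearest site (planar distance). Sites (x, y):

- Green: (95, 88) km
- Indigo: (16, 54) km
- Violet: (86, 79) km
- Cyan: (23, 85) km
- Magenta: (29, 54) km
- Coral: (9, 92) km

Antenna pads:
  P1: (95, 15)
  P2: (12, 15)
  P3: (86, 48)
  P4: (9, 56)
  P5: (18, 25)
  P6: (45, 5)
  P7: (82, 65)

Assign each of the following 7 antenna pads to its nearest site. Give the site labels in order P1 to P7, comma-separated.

P1 → Violet (d²=4177.00)
P2 → Indigo (d²=1537.00)
P3 → Violet (d²=961.00)
P4 → Indigo (d²=53.00)
P5 → Indigo (d²=845.00)
P6 → Magenta (d²=2657.00)
P7 → Violet (d²=212.00)

Violet, Indigo, Violet, Indigo, Indigo, Magenta, Violet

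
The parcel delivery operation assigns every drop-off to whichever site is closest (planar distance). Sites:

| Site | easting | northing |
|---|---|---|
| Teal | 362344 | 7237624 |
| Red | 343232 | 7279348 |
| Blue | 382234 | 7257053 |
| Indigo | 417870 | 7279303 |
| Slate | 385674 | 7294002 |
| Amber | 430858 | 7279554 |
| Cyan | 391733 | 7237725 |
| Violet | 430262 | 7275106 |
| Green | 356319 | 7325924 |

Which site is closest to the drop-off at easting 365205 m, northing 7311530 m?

Green

Squared distances to each site:
Teal: 5470282157.000; Red: 1518493853.000; Blue: 3257730370.000; Indigo: 3812181754.000; Slate: 726210745.000; Amber: 5332780985.000; Cyan: 6150912809.000; Violet: 5559121025.000; Green: 286148232.000.
Minimum at Green.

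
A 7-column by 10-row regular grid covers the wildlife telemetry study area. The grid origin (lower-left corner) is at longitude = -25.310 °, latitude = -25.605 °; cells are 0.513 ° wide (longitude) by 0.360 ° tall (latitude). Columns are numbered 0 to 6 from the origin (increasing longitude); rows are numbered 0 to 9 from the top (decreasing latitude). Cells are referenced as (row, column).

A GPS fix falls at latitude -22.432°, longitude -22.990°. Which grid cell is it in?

(1, 4)

Column index: ⌊(-22.990 − -25.310) / 0.513⌋ = ⌊4.522⌋ = 4
Row offset from origin: ⌊(-22.432 − -25.605) / 0.360⌋ = ⌊8.814⌋ = 8 → row 1 (counted from top)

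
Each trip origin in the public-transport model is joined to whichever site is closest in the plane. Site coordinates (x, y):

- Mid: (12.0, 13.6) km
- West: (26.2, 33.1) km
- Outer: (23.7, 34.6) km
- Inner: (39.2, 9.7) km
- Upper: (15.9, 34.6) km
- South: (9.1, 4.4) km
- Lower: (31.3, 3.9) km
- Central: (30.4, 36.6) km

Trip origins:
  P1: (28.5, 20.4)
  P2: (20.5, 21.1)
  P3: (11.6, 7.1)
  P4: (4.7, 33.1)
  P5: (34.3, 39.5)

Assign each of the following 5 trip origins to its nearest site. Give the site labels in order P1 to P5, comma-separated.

West, Mid, South, Upper, Central

P1 → West (d²=166.58)
P2 → Mid (d²=128.50)
P3 → South (d²=13.54)
P4 → Upper (d²=127.69)
P5 → Central (d²=23.62)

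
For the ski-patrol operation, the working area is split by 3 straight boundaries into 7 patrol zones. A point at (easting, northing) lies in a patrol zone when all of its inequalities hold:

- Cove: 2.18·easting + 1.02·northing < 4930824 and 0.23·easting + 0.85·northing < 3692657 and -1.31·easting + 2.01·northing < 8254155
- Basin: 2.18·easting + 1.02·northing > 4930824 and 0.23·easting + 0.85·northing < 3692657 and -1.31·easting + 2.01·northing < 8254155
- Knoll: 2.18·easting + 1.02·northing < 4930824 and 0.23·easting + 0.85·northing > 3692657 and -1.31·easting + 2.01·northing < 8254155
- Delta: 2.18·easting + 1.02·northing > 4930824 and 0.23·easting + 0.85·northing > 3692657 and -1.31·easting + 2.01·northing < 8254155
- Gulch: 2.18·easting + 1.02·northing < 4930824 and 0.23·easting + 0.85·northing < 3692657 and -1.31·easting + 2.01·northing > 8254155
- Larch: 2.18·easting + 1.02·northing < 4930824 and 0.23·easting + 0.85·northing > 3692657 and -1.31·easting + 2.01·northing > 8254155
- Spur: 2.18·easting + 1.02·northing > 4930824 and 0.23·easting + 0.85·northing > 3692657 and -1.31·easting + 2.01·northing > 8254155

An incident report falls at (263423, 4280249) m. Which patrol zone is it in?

Spur

2.18·263423 + 1.02·4280249 = 4940116.120, which is > 4930824
0.23·263423 + 0.85·4280249 = 3698798.940, which is > 3692657
-1.31·263423 + 2.01·4280249 = 8258216.360, which is > 8254155
This sign pattern matches Spur.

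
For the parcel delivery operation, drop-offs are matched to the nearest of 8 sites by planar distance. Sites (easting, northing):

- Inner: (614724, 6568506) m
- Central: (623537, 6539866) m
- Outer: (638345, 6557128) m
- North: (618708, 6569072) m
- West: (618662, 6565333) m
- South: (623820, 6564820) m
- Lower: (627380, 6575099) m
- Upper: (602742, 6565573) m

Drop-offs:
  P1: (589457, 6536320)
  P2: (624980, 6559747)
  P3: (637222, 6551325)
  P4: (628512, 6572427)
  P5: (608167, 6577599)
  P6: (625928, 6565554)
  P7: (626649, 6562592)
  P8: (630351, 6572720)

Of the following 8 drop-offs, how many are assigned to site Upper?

P1 → Upper
P2 → South
P3 → Outer
P4 → Lower
P5 → Inner
P6 → South
P7 → South
P8 → Lower
1 of the 8 goes to Upper.

1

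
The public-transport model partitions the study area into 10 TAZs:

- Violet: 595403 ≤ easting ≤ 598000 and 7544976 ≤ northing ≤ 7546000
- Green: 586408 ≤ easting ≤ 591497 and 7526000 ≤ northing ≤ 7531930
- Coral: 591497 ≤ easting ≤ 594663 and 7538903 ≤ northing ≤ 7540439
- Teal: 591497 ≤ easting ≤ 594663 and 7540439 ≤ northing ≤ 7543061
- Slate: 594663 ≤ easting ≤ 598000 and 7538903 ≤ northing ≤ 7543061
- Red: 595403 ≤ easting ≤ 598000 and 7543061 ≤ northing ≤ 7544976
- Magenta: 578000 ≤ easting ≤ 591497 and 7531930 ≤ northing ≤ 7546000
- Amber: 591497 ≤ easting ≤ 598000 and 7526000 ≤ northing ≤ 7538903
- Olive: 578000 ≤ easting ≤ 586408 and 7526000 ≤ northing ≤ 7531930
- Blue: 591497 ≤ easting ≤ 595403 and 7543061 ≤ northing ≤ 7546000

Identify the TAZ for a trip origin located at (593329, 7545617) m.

The point has easting = 593329 and northing = 7545617.
Only Blue satisfies 591497 ≤ easting ≤ 595403 and 7543061 ≤ northing ≤ 7546000.

Blue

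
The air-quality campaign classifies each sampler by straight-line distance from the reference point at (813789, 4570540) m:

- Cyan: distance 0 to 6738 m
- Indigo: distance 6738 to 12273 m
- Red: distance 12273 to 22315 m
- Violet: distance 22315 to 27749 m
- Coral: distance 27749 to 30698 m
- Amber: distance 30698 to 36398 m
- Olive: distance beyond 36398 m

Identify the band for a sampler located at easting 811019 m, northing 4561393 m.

Indigo

Distance = √((811019−813789)² + (4561393−4570540)²) = √(7672900.000 + 83667609.000) = 9557.223 m.
6738 ≤ 9557.223 < 12273 → Indigo.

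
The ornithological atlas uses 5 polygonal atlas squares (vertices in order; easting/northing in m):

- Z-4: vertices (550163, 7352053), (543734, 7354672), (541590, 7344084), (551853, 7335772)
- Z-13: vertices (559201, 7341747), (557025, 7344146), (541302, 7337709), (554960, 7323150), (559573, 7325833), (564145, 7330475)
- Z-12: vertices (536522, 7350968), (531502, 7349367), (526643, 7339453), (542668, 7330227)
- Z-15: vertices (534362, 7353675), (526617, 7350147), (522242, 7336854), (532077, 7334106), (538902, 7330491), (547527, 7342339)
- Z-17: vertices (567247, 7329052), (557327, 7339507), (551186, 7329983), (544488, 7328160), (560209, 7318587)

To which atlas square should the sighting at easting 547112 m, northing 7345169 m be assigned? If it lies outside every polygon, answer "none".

Z-4

Cast a ray rightward from (547112, 7345169). For each polygon, the edges (by vertex number in listed order) whose endpoints lie on opposite sides of northing = 7345169, where each meets that height, and whether that is right or left of the point:
Z-4: 2–3 at easting≈541809.7 (left), 4–1 at easting≈550877.6 (right) → 1 crossing.
Z-13: no edge straddles that height → 0 crossings.
Z-12: 2–3 at easting≈529444.5 (left), 4–1 at easting≈538240.4 (left) → 0 crossings.
Z-15: 2–3 at easting≈524978.6 (left), 6–1 at easting≈544240.4 (left) → 0 crossings.
Z-17: no edge straddles that height → 0 crossings.
Only Z-4 has an odd count, so the point is inside Z-4.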